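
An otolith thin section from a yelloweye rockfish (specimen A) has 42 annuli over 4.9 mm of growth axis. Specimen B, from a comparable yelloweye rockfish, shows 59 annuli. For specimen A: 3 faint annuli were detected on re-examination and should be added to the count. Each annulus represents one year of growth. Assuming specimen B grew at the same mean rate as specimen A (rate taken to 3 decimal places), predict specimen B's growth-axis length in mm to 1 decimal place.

6.4 mm

Specimen A: true annulus count = 42 + 3 = 45.
A: 4.9 mm over 45 years gives 4.9 / 45 ≈ 0.109 mm/year.
For B, 0.109 mm/year × 59 years = 6.4 mm.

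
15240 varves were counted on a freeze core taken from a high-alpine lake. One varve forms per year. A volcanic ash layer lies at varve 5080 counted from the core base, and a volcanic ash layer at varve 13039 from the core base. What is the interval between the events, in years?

7959 years

The two markers are separated by 13039 − 5080 = 7959 varves.
That is 7959 years at one varve per year.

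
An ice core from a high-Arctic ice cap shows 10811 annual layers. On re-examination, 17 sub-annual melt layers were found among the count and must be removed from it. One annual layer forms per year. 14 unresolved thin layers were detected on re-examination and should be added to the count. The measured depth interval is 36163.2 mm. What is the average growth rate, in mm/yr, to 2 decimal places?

3.35 mm/yr

True annual layer count = 10811 − 17 + 14 = 10808.
36163.2 mm over 10808 years gives 36163.2 / 10808 ≈ 3.35 mm/yr.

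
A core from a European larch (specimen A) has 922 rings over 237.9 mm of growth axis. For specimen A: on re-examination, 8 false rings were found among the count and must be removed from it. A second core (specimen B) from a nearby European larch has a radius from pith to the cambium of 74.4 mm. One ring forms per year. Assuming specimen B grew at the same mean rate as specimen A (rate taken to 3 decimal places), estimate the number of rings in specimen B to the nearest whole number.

Specimen A: adjusted count: 922 − 8 = 914 rings.
A: Extension rate ≈ 237.9 / 914 = 0.260 mm per year.
B spans 74.4 / 0.260 = 286.15 years ≈ 286 rings.

286 rings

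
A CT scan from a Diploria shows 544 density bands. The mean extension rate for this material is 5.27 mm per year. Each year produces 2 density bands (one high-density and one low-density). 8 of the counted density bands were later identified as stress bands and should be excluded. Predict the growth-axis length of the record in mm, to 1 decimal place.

1412.4 mm

After corrections the count is 544 − 8 = 536 density bands.
536 density bands at 2 per year is 536 / 2 = 268 years.
Length ≈ 5.27 × 268 = 1412.4 mm.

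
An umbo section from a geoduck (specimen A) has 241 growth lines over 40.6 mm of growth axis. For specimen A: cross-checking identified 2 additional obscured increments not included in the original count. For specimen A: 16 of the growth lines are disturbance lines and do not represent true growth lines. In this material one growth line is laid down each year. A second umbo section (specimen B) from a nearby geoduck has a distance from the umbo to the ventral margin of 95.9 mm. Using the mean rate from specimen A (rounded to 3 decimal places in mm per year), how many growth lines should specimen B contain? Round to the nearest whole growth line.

536 growth lines

Specimen A: adjusted count: 241 − 16 + 2 = 227 growth lines.
A: Extension rate ≈ 40.6 / 227 = 0.179 mm per year.
For B, 95.9 / 0.179 = 535.75 years ≈ 536 growth lines.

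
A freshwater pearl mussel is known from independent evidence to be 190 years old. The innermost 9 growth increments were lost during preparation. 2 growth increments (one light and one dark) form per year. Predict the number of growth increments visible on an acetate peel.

Expected growth increments: 190 × 2 = 380.
380 − 9 missed = 371 growth increments expected in the prepared section.

371 growth increments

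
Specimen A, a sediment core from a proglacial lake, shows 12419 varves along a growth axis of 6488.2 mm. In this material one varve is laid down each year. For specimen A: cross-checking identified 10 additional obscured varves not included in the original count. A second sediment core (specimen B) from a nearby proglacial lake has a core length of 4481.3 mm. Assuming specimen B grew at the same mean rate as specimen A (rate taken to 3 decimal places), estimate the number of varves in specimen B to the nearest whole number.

Specimen A: adjusted count: 12419 + 10 = 12429 varves.
A: 6488.2 mm over 12429 years gives 6488.2 / 12429 ≈ 0.522 mm/year.
Specimen B: 4481.3 mm / 0.522 mm per year = 8584.87 years ≈ 8585 varves.

8585 varves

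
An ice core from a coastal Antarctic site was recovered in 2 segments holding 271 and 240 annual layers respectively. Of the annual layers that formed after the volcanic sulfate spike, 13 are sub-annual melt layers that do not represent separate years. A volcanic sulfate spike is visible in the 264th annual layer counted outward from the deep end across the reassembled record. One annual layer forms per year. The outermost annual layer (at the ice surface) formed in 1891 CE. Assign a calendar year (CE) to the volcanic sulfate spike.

1657 CE

Total annual layers = 271 + 240 = 511.
511 − 264 = 247 annual layers lie beyond the volcanic sulfate spike toward the ice surface.
Excluding 13 false annual layers: 247 − 13 = 234.
Counting back 234 years from 1891 CE places the volcanic sulfate spike in 1891 − 234 = 1657 CE.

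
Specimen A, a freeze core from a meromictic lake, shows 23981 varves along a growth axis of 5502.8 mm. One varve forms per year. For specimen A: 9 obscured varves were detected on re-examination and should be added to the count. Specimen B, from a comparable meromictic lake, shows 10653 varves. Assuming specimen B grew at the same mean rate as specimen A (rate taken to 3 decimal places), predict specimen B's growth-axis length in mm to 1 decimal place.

Specimen A: correcting the raw count gives 23981 + 9 = 23990 true varves.
A: Extension rate ≈ 5502.8 / 23990 = 0.229 mm/yr.
Length of B = 0.229 × 10653 = 2439.5 mm.

2439.5 mm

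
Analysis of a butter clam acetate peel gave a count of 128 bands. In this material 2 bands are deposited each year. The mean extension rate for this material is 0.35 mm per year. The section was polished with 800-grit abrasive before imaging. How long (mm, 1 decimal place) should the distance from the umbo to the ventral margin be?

22.4 mm

128 bands at 2 per year is 128 / 2 = 64 years.
Predicted length = 0.35 mm/year × 64 years = 22.4 mm.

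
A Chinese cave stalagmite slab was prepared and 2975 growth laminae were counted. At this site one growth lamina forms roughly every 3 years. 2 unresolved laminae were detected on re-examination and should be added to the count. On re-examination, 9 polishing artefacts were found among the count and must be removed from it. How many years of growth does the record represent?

8904 years

Correcting the raw count gives 2975 − 9 + 2 = 2968 true growth laminae.
At 3 years per growth lamina, 2968 × 3 = 8904 years.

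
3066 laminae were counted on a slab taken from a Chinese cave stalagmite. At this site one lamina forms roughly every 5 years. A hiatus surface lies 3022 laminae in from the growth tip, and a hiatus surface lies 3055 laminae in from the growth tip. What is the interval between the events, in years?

165 years

3055 − 3022 = 33 laminae lie between the two events.
At 5 years per lamina, 33 × 5 = 165 years.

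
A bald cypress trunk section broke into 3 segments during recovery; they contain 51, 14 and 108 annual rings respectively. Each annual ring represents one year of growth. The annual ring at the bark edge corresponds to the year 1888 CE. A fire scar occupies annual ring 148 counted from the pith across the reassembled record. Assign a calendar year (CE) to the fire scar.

1863 CE

Total annual rings = 51 + 14 + 108 = 173.
Between annual ring 148 and the bark edge there are 173 − 148 = 25 annual rings.
Counting back 25 years from 1888 CE places the fire scar in 1888 − 25 = 1863 CE.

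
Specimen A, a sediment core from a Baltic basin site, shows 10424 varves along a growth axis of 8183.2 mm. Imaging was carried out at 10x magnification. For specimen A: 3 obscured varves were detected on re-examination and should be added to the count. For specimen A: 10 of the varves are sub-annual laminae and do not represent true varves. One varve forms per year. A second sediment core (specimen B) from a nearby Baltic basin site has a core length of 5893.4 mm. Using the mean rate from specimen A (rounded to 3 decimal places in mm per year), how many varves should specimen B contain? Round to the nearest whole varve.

7498 varves

Specimen A: adjusted count: 10424 − 10 + 3 = 10417 varves.
A: 8183.2 mm over 10417 years gives 8183.2 / 10417 ≈ 0.786 mm/yr.
Specimen B: 5893.4 mm / 0.786 mm per year = 7497.96 years ≈ 7498 varves.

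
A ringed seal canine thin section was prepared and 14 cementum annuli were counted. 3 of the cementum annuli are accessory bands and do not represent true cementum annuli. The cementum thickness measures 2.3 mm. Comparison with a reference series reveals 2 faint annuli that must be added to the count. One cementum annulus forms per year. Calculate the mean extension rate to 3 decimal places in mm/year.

0.177 mm/year

Adjusted count: 14 − 3 + 2 = 13 cementum annuli.
2.3 mm over 13 years gives 2.3 / 13 ≈ 0.177 mm/year.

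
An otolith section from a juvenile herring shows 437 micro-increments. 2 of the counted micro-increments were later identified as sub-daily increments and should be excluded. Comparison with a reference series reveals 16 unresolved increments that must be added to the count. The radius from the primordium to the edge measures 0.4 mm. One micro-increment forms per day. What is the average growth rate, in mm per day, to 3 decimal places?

0.001 mm per day

After corrections the count is 437 − 2 + 16 = 451 micro-increments.
Mean rate = 0.4 mm / 451 days ≈ 0.001 mm per day.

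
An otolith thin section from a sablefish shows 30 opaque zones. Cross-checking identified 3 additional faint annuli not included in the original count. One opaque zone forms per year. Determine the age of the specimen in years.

33 years

After corrections the count is 30 + 3 = 33 opaque zones.
With a one-to-one opaque zone periodicity this is 33 years.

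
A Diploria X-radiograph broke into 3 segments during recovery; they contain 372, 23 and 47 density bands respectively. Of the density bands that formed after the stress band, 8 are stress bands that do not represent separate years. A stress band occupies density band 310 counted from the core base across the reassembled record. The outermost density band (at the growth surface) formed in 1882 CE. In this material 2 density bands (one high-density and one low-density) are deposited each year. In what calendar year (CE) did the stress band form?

Total density bands = 372 + 23 + 47 = 442.
442 − 310 = 132 density bands lie beyond the stress band toward the growth surface.
Excluding 8 false density bands: 132 − 8 = 124.
124 density bands at 2 per year is 124 / 2 = 62 years.
The density band at the growth surface is 1882 CE, so the stress band dates to 1882 − 62 = 1820 CE.

1820 CE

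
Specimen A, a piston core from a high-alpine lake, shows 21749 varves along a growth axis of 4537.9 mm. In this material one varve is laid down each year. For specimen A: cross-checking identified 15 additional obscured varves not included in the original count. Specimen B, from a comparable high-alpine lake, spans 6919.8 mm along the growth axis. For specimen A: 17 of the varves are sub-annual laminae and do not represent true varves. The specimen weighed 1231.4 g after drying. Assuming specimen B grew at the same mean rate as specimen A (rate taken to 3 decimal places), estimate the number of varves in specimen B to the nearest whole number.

Specimen A: true varve count = 21749 − 17 + 15 = 21747.
A: Extension rate ≈ 4537.9 / 21747 = 0.209 mm/year.
Specimen B: 6919.8 mm / 0.209 mm per year = 33109.09 years ≈ 33109 varves.

33109 varves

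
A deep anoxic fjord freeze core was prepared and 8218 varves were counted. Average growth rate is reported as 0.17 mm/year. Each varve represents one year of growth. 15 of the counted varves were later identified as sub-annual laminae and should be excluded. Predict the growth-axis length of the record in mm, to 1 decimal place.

Correcting the raw count gives 8218 − 15 = 8203 true varves.
Length ≈ 0.17 × 8203 = 1394.5 mm.

1394.5 mm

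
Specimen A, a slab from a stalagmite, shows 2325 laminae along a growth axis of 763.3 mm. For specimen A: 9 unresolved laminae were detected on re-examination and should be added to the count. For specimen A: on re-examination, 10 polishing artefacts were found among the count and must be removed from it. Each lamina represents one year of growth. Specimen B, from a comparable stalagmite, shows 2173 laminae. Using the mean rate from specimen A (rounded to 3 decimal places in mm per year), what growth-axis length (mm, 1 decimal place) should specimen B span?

Specimen A: adjusted count: 2325 − 10 + 9 = 2324 laminae.
A: Mean rate = 763.3 mm / 2324 years ≈ 0.328 mm/year.
Length of B = 0.328 × 2173 = 712.7 mm.

712.7 mm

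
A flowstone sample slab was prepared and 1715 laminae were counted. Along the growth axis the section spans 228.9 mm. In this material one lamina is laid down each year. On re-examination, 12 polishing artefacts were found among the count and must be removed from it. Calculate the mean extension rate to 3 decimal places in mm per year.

0.134 mm per year

True lamina count = 1715 − 12 = 1703.
Mean rate = 228.9 mm / 1703 years ≈ 0.134 mm per year.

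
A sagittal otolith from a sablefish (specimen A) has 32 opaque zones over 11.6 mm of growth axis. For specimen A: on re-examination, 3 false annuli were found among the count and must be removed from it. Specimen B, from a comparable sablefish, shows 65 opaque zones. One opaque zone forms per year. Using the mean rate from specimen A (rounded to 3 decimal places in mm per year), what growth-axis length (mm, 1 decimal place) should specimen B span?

26.0 mm

Specimen A: true opaque zone count = 32 − 3 = 29.
A: Mean rate = 11.6 mm / 29 years ≈ 0.400 mm per year.
B's length ≈ 0.400 × 65 = 26.0 mm.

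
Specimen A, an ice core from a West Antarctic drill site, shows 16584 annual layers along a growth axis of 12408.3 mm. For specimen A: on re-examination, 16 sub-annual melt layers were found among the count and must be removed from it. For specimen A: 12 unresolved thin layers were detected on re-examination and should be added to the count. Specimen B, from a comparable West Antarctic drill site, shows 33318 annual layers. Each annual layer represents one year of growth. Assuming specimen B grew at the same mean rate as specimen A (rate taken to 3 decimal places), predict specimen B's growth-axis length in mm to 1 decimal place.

24921.9 mm

Specimen A: after corrections the count is 16584 − 16 + 12 = 16580 annual layers.
A: Extension rate ≈ 12408.3 / 16580 = 0.748 mm per year.
For B, 0.748 mm/year × 33318 years = 24921.9 mm.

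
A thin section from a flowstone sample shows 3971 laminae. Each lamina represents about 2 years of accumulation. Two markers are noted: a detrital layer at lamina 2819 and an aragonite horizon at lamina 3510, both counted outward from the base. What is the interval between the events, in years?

The two markers are separated by 3510 − 2819 = 691 laminae.
At 2 years per lamina, 691 × 2 = 1382 years.

1382 years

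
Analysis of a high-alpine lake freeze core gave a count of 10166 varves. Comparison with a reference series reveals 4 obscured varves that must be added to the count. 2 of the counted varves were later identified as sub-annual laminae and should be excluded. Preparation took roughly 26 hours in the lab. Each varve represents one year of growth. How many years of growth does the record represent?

Correcting the raw count gives 10166 − 2 + 4 = 10168 true varves.
One varve per year makes the duration 10168 years.

10168 yr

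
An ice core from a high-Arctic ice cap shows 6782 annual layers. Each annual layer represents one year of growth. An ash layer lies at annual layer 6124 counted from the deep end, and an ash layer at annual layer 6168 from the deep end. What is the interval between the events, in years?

The two markers are separated by 6168 − 6124 = 44 annual layers.
At one annual layer per year, 44 years elapsed between them.

44 years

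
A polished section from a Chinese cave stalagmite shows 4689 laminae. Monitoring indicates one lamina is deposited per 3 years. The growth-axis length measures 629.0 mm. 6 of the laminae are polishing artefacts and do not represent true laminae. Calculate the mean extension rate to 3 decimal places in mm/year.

Correcting the raw count gives 4689 − 6 = 4683 true laminae.
4683 laminae at 3 years each span 4683 × 3 = 14049 years.
Mean rate = 629.0 mm / 14049 years ≈ 0.045 mm/year.

0.045 mm/year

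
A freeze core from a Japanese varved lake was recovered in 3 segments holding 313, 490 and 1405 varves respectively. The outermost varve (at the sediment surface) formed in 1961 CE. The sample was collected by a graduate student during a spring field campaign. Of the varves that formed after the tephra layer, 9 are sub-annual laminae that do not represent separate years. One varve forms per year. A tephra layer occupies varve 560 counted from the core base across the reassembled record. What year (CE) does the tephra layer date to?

Total varves = 313 + 490 + 1405 = 2208.
Between varve 560 and the sediment surface there are 2208 − 560 = 1648 varves.
1648 − 9 false = 1639 true varves after the tephra layer.
Counting back 1639 years from 1961 CE places the tephra layer in 1961 − 1639 = 322 CE.

322 CE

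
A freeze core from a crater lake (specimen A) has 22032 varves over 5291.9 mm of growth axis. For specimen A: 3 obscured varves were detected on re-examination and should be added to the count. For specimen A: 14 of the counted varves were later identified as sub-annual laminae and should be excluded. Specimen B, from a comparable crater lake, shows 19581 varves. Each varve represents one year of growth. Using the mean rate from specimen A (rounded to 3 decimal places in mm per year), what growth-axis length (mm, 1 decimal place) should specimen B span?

4699.4 mm

Specimen A: adjusted count: 22032 − 14 + 3 = 22021 varves.
A: 5291.9 mm over 22021 years gives 5291.9 / 22021 ≈ 0.240 mm/yr.
For B, 0.240 mm/year × 19581 years = 4699.4 mm.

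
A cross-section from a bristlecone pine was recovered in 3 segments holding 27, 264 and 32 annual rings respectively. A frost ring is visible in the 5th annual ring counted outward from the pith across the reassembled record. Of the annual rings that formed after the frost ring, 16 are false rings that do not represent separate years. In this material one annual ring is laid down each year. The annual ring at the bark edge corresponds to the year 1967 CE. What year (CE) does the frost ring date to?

1665 CE

Total annual rings = 27 + 264 + 32 = 323.
Between annual ring 5 and the bark edge there are 323 − 5 = 318 annual rings.
318 − 16 false = 302 true annual rings after the frost ring.
Counting back 302 years from 1967 CE places the frost ring in 1967 − 302 = 1665 CE.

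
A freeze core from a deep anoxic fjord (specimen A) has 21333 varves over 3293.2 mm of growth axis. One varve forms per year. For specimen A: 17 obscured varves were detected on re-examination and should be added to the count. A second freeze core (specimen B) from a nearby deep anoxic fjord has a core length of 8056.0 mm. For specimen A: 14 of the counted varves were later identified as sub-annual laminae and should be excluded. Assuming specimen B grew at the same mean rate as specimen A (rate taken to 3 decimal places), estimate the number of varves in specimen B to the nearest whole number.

Specimen A: true varve count = 21333 − 14 + 17 = 21336.
A: 3293.2 mm over 21336 years gives 3293.2 / 21336 ≈ 0.154 mm/yr.
For B, 8056.0 / 0.154 = 52311.69 years ≈ 52312 varves.

52312 varves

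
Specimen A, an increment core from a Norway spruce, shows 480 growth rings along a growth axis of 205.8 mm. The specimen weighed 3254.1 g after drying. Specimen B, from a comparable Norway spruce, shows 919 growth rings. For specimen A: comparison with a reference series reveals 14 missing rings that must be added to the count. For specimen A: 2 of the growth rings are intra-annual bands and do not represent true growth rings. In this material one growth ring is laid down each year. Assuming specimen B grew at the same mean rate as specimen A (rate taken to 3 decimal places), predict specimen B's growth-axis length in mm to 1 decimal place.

384.1 mm

Specimen A: after corrections the count is 480 − 2 + 14 = 492 growth rings.
A: Mean rate = 205.8 mm / 492 years ≈ 0.418 mm/year.
For B, 0.418 mm/year × 919 years = 384.1 mm.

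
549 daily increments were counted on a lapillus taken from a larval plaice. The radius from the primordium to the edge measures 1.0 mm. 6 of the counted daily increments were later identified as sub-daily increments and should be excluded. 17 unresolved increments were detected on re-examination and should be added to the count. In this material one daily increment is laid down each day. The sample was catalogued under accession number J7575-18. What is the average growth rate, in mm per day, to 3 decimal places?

0.002 mm per day

After corrections the count is 549 − 6 + 17 = 560 daily increments.
Extension rate ≈ 1.0 / 560 = 0.002 mm per day.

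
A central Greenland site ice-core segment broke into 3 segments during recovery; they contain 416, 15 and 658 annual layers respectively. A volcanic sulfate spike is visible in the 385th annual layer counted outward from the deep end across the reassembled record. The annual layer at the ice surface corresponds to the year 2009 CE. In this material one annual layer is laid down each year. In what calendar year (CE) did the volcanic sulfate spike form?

Total annual layers = 416 + 15 + 658 = 1089.
1089 − 385 = 704 annual layers lie beyond the volcanic sulfate spike toward the ice surface.
Counting back 704 years from 2009 CE places the volcanic sulfate spike in 2009 − 704 = 1305 CE.

1305 CE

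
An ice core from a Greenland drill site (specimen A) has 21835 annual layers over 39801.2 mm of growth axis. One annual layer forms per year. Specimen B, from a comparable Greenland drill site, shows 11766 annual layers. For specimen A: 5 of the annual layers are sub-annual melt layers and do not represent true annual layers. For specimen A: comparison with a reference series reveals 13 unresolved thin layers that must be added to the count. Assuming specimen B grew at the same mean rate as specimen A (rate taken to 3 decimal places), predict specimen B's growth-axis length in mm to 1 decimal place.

21437.7 mm

Specimen A: true annual layer count = 21835 − 5 + 13 = 21843.
A: Extension rate ≈ 39801.2 / 21843 = 1.822 mm/year.
B's length ≈ 1.822 × 11766 = 21437.7 mm.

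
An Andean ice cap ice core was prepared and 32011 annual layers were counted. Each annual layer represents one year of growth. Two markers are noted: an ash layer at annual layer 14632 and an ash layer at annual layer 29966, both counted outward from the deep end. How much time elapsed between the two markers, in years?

Separation: 29966 − 14632 = 15334 annual layers.
That is 15334 years at one annual layer per year.

15334 years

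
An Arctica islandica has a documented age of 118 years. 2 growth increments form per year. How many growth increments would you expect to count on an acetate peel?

118 years at 2 growth increments per year gives 118 × 2 = 236 growth increments.
So 236 growth increments should be present.

236 growth increments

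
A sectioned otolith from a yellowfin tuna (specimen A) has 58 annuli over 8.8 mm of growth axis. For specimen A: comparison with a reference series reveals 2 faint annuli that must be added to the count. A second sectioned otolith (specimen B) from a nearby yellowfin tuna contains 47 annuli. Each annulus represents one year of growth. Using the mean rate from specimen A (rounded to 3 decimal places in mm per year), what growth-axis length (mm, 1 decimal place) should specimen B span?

6.9 mm

Specimen A: adjusted count: 58 + 2 = 60 annuli.
A: 8.8 mm over 60 years gives 8.8 / 60 ≈ 0.147 mm/yr.
Length of B = 0.147 × 47 = 6.9 mm.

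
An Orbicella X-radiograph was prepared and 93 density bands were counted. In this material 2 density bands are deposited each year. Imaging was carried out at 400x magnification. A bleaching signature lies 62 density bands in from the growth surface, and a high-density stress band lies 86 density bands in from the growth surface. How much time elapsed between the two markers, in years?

86 − 62 = 24 density bands lie between the two events.
24 density bands at 2 per year is 24 / 2 = 12 years.

12 yr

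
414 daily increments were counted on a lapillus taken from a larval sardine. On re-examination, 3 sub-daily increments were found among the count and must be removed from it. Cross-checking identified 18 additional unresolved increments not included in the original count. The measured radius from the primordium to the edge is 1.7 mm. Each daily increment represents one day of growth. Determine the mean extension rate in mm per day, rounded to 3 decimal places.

Adjusted count: 414 − 3 + 18 = 429 daily increments.
Extension rate ≈ 1.7 / 429 = 0.004 mm per day.

0.004 mm per day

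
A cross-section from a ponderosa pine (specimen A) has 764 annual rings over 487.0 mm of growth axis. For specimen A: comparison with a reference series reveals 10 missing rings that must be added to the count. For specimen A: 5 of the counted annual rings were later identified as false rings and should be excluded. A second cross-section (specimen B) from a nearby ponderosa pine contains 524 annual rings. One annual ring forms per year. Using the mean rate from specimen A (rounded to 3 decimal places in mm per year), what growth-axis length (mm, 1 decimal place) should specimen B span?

331.7 mm

Specimen A: after corrections the count is 764 − 5 + 10 = 769 annual rings.
A: Mean rate = 487.0 mm / 769 years ≈ 0.633 mm per year.
Length of B = 0.633 × 524 = 331.7 mm.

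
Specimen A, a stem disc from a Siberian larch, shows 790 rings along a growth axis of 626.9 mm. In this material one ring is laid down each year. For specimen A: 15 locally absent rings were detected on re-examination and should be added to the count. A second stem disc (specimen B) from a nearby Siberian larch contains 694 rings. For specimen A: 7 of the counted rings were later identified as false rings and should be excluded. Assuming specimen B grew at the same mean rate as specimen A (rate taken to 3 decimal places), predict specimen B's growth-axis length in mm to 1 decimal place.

Specimen A: true ring count = 790 − 7 + 15 = 798.
A: Mean rate = 626.9 mm / 798 years ≈ 0.786 mm per year.
B's length ≈ 0.786 × 694 = 545.5 mm.

545.5 mm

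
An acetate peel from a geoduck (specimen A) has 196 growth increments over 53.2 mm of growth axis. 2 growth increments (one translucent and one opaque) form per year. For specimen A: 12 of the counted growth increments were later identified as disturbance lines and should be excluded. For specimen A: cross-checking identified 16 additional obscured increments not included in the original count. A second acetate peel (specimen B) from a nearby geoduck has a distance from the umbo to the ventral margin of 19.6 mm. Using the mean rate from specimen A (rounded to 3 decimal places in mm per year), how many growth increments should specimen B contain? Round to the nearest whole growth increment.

74 growth increments

Specimen A: true growth increment count = 196 − 12 + 16 = 200.
Specimen A: 200 growth increments at 2 per year is 200 / 2 = 100 years.
A: 53.2 mm over 100 years gives 53.2 / 100 ≈ 0.532 mm/year.
For B, 19.6 / 0.532 = 36.84 years; at 2 growth increments per year that is 36.84 × 2 ≈ 74 growth increments.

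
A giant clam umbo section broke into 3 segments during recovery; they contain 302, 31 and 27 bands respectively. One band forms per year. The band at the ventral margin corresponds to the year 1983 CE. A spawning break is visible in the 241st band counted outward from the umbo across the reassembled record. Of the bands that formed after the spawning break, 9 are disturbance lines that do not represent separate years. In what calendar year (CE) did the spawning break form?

1873 CE

Total bands = 302 + 31 + 27 = 360.
360 − 241 = 119 bands lie beyond the spawning break toward the ventral margin.
119 − 9 false = 110 true bands after the spawning break.
The band at the ventral margin is 1983 CE, so the spawning break dates to 1983 − 110 = 1873 CE.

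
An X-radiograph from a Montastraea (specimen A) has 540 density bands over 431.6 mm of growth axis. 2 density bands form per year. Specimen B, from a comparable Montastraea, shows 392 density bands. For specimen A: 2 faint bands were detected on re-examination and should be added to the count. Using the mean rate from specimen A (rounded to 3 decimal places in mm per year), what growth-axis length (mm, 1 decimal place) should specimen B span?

Specimen A: after corrections the count is 540 + 2 = 542 density bands.
Specimen A: 542 density bands at 2 per year is 542 / 2 = 271 years.
A: Mean rate = 431.6 mm / 271 years ≈ 1.593 mm/year.
Specimen B: with 2 density bands per year, 392 / 2 = 196 years. Length of B = 1.593 × 196 = 312.2 mm.

312.2 mm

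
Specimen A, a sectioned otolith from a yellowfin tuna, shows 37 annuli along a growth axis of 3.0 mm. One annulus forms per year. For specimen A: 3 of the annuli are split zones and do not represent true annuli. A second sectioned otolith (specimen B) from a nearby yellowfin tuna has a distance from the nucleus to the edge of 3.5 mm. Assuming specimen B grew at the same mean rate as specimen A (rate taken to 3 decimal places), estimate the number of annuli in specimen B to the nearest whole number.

Specimen A: adjusted count: 37 − 3 = 34 annuli.
A: Extension rate ≈ 3.0 / 34 = 0.088 mm per year.
B spans 3.5 / 0.088 = 39.77 years ≈ 40 annuli.

40 annuli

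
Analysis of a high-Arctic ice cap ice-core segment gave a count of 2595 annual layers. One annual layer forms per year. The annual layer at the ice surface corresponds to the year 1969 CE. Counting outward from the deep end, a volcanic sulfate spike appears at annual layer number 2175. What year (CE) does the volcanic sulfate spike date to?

Between annual layer 2175 and the ice surface there are 2595 − 2175 = 420 annual layers.
1969 − 420 = 1549 CE.

1549 CE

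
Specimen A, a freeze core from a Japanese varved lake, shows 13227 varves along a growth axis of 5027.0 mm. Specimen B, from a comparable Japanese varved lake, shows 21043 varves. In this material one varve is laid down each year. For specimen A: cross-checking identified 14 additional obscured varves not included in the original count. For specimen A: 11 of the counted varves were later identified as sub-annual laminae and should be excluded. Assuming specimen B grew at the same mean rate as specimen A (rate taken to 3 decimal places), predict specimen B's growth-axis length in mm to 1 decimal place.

7996.3 mm

Specimen A: adjusted count: 13227 − 11 + 14 = 13230 varves.
A: Extension rate ≈ 5027.0 / 13230 = 0.380 mm/year.
Length of B = 0.380 × 21043 = 7996.3 mm.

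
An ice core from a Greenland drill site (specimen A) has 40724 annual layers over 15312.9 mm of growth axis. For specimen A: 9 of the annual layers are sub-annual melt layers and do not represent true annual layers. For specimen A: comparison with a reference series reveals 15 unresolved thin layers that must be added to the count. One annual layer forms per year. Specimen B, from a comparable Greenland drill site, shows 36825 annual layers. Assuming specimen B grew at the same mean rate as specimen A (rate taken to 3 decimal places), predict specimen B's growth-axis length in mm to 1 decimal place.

Specimen A: correcting the raw count gives 40724 − 9 + 15 = 40730 true annual layers.
A: 15312.9 mm over 40730 years gives 15312.9 / 40730 ≈ 0.376 mm per year.
Length of B = 0.376 × 36825 = 13846.2 mm.

13846.2 mm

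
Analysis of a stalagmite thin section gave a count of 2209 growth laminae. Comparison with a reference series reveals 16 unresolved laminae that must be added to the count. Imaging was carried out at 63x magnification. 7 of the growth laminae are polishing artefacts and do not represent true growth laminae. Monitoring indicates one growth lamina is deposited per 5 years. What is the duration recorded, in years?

11090 years

Adjusted count: 2209 − 7 + 16 = 2218 growth laminae.
Multiplying by 5 years per growth lamina: 2218 × 5 = 11090 years.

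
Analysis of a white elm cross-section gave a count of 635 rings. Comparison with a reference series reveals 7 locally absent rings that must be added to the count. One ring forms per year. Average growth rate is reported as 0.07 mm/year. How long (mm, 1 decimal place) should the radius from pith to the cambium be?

Adjusted count: 635 + 7 = 642 rings.
Length ≈ 0.07 × 642 = 44.9 mm.

44.9 mm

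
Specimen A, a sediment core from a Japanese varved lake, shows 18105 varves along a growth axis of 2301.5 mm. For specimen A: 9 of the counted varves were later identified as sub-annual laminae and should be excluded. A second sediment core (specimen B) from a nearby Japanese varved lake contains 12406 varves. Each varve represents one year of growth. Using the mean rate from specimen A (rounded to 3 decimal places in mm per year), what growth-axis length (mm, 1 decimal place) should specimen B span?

1575.6 mm

Specimen A: correcting the raw count gives 18105 − 9 = 18096 true varves.
A: Extension rate ≈ 2301.5 / 18096 = 0.127 mm per year.
Length of B = 0.127 × 12406 = 1575.6 mm.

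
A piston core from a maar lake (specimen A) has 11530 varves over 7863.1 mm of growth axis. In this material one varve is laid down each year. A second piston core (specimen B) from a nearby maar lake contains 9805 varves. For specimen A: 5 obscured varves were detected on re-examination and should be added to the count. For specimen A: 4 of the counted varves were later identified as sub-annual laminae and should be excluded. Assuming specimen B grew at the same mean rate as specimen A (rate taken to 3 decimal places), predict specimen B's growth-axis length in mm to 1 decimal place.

Specimen A: true varve count = 11530 − 4 + 5 = 11531.
A: 7863.1 mm over 11531 years gives 7863.1 / 11531 ≈ 0.682 mm/yr.
For B, 0.682 mm/year × 9805 years = 6687.0 mm.

6687.0 mm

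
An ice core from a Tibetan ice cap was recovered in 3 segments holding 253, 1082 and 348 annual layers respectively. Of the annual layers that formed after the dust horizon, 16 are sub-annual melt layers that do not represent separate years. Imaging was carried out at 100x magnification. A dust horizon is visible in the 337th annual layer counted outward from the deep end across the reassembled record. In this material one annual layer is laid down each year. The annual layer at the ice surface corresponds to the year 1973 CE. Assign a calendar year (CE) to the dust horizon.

643 CE

Total annual layers = 253 + 1082 + 348 = 1683.
Between annual layer 337 and the ice surface there are 1683 − 337 = 1346 annual layers.
Excluding 16 false annual layers: 1346 − 16 = 1330.
Counting back 1330 years from 1973 CE places the dust horizon in 1973 − 1330 = 643 CE.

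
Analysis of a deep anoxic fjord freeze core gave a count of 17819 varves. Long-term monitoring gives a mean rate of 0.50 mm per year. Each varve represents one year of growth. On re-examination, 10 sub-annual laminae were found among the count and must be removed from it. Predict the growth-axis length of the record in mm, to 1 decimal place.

8904.5 mm

After corrections the count is 17819 − 10 = 17809 varves.
Predicted length = 0.50 mm/year × 17809 years = 8904.5 mm.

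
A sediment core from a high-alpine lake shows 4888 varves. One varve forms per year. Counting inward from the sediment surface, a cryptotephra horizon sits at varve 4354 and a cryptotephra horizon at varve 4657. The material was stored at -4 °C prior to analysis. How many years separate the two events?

303 years

The two markers are separated by 4657 − 4354 = 303 varves.
One varve per year makes the interval 303 years.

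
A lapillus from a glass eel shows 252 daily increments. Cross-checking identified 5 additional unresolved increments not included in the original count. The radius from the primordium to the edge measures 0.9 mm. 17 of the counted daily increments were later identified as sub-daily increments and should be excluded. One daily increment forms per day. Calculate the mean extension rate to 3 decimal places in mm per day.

True daily increment count = 252 − 17 + 5 = 240.
Mean rate = 0.9 mm / 240 days ≈ 0.004 mm per day.

0.004 mm per day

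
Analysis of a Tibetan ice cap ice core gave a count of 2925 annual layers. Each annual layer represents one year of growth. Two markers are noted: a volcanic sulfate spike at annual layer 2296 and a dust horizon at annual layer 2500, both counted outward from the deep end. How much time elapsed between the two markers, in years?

Separation: 2500 − 2296 = 204 annual layers.
At one annual layer per year, 204 years elapsed between them.

204 years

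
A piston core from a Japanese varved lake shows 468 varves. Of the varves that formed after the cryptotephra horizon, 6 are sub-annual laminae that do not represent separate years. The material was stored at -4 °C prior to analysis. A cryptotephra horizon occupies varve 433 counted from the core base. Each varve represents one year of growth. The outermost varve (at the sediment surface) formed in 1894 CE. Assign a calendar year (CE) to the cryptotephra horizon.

1865 CE

The cryptotephra horizon sits at varve 433 from the core base, so 468 − 433 = 35 varves formed after it.
35 − 6 false = 29 true varves after the cryptotephra horizon.
Counting back 29 years from 1894 CE places the cryptotephra horizon in 1894 − 29 = 1865 CE.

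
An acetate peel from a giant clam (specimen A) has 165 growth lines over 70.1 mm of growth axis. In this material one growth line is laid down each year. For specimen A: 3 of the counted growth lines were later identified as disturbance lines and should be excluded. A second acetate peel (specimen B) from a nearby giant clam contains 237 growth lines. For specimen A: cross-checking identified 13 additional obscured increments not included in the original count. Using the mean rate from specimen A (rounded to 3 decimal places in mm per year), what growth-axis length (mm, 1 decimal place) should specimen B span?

Specimen A: after corrections the count is 165 − 3 + 13 = 175 growth lines.
A: 70.1 mm over 175 years gives 70.1 / 175 ≈ 0.401 mm/year.
For B, 0.401 mm/year × 237 years = 95.0 mm.

95.0 mm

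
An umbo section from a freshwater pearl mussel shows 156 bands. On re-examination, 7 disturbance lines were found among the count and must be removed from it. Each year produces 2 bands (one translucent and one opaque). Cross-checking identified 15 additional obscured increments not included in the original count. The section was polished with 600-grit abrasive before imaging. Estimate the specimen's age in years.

82 yr

Correcting the raw count gives 156 − 7 + 15 = 164 true bands.
Dividing by 2 bands per year: 164 / 2 = 82 years.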